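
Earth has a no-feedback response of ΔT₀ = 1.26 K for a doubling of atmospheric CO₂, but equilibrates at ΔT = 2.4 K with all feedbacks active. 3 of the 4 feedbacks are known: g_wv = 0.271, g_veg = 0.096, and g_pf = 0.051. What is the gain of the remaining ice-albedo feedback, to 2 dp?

Amplification A = ΔT/ΔT₀ = 2.4/1.26 = 1.905.
Total gain g = 1 − 1/A = 1 − 1/1.905 = 0.4751.
Known gains sum to 0.271 + 0.096 + 0.051 = 0.418.
g_ice = 0.4751 − 0.418 = 0.06.

0.06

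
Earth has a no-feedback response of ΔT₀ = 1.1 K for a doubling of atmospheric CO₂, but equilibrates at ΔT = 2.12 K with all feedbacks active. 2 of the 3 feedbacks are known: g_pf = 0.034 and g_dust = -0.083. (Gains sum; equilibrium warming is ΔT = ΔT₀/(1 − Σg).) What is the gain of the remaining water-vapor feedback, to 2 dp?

0.53

Amplification A = ΔT/ΔT₀ = 2.12/1.1 = 1.927.
Total gain g = 1 − 1/A = 1 − 1/1.927 = 0.4811.
Known gains sum to 0.034 − 0.083 = -0.049.
g_wv = 0.4811 + 0.049 = 0.53.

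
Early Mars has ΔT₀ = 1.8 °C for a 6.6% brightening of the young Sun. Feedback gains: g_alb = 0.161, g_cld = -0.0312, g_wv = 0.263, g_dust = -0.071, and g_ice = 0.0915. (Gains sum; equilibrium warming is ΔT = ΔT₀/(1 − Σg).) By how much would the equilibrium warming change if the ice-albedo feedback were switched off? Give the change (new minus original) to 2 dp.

Original: g = 0.4133, ΔT = 1.8/(1−0.4133) = 3.0680 °C.
Without ice-albedo: g' = 0.3218, ΔT' = 1.8/(1−0.3218) = 2.6541 °C.
Change = 2.6541 − 3.0680 = -0.41 °C.

-0.41 °C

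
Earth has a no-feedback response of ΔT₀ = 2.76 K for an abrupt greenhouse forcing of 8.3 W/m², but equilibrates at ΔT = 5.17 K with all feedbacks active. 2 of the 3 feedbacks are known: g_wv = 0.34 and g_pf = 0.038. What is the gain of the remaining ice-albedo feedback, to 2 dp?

0.09

Amplification A = ΔT/ΔT₀ = 5.17/2.76 = 1.873.
Total gain g = 1 − 1/A = 1 − 1/1.873 = 0.4661.
Known gains sum to 0.34 + 0.038 = 0.378.
g_ice = 0.4661 − 0.378 = 0.09.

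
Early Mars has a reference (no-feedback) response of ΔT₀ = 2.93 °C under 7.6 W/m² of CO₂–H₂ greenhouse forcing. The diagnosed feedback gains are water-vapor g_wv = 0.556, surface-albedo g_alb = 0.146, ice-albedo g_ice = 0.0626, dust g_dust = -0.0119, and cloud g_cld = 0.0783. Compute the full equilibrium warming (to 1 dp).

Total gain g = 0.556 + 0.146 + 0.0626 − 0.0119 + 0.0783 = 0.831.
Amplification A = 1/(1 − 0.831) = 5.917.
ΔT = 2.93 × 5.917 = 17.3 °C.

17.3 °C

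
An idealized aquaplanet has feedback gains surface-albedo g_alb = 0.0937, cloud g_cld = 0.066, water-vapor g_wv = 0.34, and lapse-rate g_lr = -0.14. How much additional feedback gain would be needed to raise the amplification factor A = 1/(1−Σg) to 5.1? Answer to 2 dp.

0.44

Current total gain = 0.3597.
Target gain for A = 5.1: g* = 1 − 1/5.1 = 0.8039.
Additional gain needed = 0.8039 − 0.3597 = 0.44.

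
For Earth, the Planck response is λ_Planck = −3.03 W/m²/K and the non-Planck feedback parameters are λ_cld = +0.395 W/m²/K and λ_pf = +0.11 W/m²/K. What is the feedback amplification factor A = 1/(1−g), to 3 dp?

1.200

Convert to gains: g_cld = 0.395/3.03 = 0.1304; g_pf = 0.11/3.03 = 0.0363.
Total gain g = 0.1667.
A = 1/(1 − 0.1667) = 1.200.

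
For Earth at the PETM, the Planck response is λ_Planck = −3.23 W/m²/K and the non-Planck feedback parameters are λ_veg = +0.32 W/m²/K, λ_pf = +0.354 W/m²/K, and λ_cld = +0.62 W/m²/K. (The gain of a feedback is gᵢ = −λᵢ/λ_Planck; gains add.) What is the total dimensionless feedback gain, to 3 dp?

0.401

Convert to gains: g_veg = 0.32/3.23 = 0.09907; g_pf = 0.354/3.23 = 0.1096; g_cld = 0.62/3.23 = 0.192.
Total gain g = 0.40067.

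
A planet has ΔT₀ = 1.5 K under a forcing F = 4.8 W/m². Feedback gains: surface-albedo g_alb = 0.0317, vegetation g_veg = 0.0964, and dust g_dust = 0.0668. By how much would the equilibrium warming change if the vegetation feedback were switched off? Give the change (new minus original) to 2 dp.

-0.20 K

Original: g = 0.1949, ΔT = 1.5/(1−0.1949) = 1.8631 K.
Without vegetation: g' = 0.0985, ΔT' = 1.5/(1−0.0985) = 1.6639 K.
Change = 1.6639 − 1.8631 = -0.20 K.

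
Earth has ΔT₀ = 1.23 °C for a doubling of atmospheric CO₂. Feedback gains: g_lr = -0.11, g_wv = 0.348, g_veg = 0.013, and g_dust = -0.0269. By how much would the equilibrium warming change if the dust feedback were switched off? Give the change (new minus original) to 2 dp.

Original: g = 0.2241, ΔT = 1.23/(1−0.2241) = 1.5853 °C.
Without dust: g' = 0.251, ΔT' = 1.23/(1−0.251) = 1.6422 °C.
Change = 1.6422 − 1.5853 = 0.06 °C.

0.06 °C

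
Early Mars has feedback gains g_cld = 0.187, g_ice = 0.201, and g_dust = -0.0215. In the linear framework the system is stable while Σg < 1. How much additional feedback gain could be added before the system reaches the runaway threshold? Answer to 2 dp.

Current total gain = 0.187 + 0.201 − 0.0215 = 0.3665.
Margin to runaway = 1 − 0.3665 = 0.63.

0.63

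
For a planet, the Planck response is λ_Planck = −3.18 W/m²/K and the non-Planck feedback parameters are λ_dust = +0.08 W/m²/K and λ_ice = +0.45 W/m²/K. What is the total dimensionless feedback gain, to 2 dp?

0.17

Convert to gains: g_dust = 0.08/3.18 = 0.02516; g_ice = 0.45/3.18 = 0.1415.
Total gain g = 0.16666.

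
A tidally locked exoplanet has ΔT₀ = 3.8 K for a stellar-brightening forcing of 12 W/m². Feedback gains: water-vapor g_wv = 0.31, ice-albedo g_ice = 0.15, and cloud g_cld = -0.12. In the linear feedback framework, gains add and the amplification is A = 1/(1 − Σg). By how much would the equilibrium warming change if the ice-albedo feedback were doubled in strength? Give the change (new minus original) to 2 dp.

1.69 K

Original: g = 0.34, ΔT = 3.8/(1−0.34) = 5.7576 K.
With doubled ice-albedo: g' = 0.49, ΔT' = 3.8/(1−0.49) = 7.4510 K.
Change = 7.4510 − 5.7576 = 1.69 K.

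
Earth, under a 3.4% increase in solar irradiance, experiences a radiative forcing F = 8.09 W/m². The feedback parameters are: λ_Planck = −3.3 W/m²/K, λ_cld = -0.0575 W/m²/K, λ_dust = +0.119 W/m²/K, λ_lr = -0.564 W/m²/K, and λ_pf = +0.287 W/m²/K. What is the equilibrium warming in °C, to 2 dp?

2.30 °C

Net feedback parameter λ = (−3.3) + (-0.0575) + (+0.119) + (-0.564) + (+0.287) = -3.5155 W/m²/K.
ΔT = −F/λ = −8.09/(-3.5155) = 2.30 °C.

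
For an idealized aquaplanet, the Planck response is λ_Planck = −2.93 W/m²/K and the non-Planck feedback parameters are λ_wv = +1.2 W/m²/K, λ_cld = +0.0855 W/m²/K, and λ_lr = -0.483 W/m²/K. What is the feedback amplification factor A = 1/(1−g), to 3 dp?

Convert to gains: g_wv = 1.2/2.93 = 0.4096; g_cld = 0.0855/2.93 = 0.02918; g_lr = -0.483/2.93 = -0.1648.
Total gain g = 0.27398.
A = 1/(1 − 0.27398) = 1.377.

1.377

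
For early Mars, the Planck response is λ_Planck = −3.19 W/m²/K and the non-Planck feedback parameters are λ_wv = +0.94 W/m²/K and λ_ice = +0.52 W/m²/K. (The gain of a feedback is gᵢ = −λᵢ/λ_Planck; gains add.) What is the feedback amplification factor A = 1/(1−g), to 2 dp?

Convert to gains: g_wv = 0.94/3.19 = 0.2947; g_ice = 0.52/3.19 = 0.163.
Total gain g = 0.4577.
A = 1/(1 − 0.4577) = 1.84.

1.84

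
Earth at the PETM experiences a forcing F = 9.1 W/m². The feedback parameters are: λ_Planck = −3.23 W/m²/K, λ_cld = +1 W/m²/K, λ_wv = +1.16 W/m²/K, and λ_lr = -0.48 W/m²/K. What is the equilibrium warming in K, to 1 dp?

Net feedback parameter λ = (−3.23) + (+1) + (+1.16) + (-0.48) = -1.55 W/m²/K.
ΔT = −F/λ = −9.1/(-1.55) = 5.9 K.

5.9 K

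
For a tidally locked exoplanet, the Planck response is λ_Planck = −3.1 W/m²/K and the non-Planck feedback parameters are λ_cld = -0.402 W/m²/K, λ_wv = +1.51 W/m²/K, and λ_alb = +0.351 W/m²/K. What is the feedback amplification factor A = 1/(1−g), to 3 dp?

1.889

Convert to gains: g_cld = -0.402/3.1 = -0.1297; g_wv = 1.51/3.1 = 0.4871; g_alb = 0.351/3.1 = 0.1132.
Total gain g = 0.4706.
A = 1/(1 − 0.4706) = 1.889.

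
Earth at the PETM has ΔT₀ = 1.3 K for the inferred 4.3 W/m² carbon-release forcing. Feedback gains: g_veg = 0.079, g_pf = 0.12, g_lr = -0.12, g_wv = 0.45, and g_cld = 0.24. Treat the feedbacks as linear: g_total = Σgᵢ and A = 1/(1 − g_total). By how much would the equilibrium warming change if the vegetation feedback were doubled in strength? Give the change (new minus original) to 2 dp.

2.92 K

Original: g = 0.769, ΔT = 1.3/(1−0.769) = 5.6277 K.
With doubled vegetation: g' = 0.848, ΔT' = 1.3/(1−0.848) = 8.5526 K.
Change = 8.5526 − 5.6277 = 2.92 K.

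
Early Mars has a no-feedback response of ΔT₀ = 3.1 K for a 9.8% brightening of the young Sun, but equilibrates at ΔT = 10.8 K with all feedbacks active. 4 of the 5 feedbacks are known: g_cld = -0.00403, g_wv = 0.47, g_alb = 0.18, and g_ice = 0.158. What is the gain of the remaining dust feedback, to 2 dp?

-0.09

Amplification A = ΔT/ΔT₀ = 10.8/3.1 = 3.484.
Total gain g = 1 − 1/A = 1 − 1/3.484 = 0.713.
Known gains sum to -0.00403 + 0.47 + 0.18 + 0.158 = 0.80397.
g_dust = 0.713 − 0.80397 = -0.09.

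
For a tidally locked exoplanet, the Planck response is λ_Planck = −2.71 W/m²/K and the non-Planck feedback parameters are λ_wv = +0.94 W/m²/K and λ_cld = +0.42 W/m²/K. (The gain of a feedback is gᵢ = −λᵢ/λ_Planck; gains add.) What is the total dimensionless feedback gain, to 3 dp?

Convert to gains: g_wv = 0.94/2.71 = 0.3469; g_cld = 0.42/2.71 = 0.155.
Total gain g = 0.5019.

0.502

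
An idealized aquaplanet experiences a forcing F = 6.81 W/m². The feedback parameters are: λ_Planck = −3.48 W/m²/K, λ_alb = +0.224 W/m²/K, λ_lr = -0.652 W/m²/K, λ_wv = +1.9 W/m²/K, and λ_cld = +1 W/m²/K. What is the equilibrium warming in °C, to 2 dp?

6.76 °C

Net feedback parameter λ = (−3.48) + (+0.224) + (-0.652) + (+1.9) + (+1) = -1.008 W/m²/K.
ΔT = −F/λ = −6.81/(-1.008) = 6.76 °C.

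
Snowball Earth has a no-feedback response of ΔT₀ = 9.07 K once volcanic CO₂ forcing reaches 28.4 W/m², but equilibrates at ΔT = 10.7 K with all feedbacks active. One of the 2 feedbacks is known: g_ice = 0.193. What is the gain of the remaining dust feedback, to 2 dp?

Amplification A = ΔT/ΔT₀ = 10.7/9.07 = 1.18.
Total gain g = 1 − 1/A = 1 − 1/1.18 = 0.1525.
The known gain is 0.193.
g_dust = 0.1525 − 0.193 = -0.04.

-0.04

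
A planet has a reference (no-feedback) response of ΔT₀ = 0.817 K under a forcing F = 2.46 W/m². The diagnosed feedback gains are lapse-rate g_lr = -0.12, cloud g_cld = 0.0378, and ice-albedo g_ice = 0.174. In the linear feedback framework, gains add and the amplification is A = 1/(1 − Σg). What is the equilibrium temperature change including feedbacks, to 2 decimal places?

0.90 K

Total gain g = -0.12 + 0.0378 + 0.174 = 0.0918.
Amplification A = 1/(1 − 0.0918) = 1.101.
ΔT = 0.817 × 1.101 = 0.90 K.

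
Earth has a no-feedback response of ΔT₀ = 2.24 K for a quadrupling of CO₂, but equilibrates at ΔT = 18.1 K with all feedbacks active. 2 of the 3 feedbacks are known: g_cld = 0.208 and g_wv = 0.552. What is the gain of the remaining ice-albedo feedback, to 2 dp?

Amplification A = ΔT/ΔT₀ = 18.1/2.24 = 8.08.
Total gain g = 1 − 1/A = 1 − 1/8.08 = 0.8762.
Known gains sum to 0.208 + 0.552 = 0.76.
g_ice = 0.8762 − 0.76 = 0.12.

0.12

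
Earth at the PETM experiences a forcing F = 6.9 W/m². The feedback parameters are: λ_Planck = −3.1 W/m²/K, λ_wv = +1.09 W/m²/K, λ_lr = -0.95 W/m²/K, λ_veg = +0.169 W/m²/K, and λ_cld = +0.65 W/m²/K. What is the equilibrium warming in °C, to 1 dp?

Net feedback parameter λ = (−3.1) + (+1.09) + (-0.95) + (+0.169) + (+0.65) = -2.141 W/m²/K.
ΔT = −F/λ = −6.9/(-2.141) = 3.2 °C.

3.2 °C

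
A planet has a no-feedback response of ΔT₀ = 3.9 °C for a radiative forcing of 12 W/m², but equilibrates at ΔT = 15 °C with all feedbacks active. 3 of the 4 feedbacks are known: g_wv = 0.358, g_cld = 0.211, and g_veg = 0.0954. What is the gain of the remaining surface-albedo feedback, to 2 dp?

Amplification A = ΔT/ΔT₀ = 15/3.9 = 3.846.
Total gain g = 1 − 1/A = 1 − 1/3.846 = 0.74.
Known gains sum to 0.358 + 0.211 + 0.0954 = 0.6644.
g_alb = 0.74 − 0.6644 = 0.08.

0.08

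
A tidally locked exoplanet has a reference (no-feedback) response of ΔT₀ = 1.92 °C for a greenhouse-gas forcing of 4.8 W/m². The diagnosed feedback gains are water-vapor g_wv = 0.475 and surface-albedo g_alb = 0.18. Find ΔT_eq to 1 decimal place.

Total gain g = 0.475 + 0.18 = 0.655.
Amplification A = 1/(1 − 0.655) = 2.899.
ΔT = 1.92 × 2.899 = 5.6 °C.

5.6 °C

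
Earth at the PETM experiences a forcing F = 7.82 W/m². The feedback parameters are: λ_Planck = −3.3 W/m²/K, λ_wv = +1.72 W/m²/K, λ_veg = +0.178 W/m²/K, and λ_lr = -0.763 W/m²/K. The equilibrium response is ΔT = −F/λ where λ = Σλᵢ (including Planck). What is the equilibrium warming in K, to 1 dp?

Net feedback parameter λ = (−3.3) + (+1.72) + (+0.178) + (-0.763) = -2.165 W/m²/K.
ΔT = −F/λ = −7.82/(-2.165) = 3.6 K.

3.6 K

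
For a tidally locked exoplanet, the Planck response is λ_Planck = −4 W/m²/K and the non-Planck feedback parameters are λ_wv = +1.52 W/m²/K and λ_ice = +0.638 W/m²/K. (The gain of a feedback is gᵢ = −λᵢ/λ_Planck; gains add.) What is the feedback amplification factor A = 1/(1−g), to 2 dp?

Convert to gains: g_wv = 1.52/4 = 0.38; g_ice = 0.638/4 = 0.1595.
Total gain g = 0.5395.
A = 1/(1 − 0.5395) = 2.17.

2.17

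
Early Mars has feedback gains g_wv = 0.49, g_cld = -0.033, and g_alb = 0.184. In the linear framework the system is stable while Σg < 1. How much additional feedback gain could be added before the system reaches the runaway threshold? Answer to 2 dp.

0.36

Current total gain = 0.49 − 0.033 + 0.184 = 0.641.
Margin to runaway = 1 − 0.641 = 0.36.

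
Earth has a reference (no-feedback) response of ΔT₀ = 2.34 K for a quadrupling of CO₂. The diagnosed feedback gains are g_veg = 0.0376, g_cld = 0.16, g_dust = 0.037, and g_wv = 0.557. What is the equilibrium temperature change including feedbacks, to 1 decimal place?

11.2 K

Total gain g = 0.0376 + 0.16 + 0.037 + 0.557 = 0.7916.
Amplification A = 1/(1 − 0.7916) = 4.798.
ΔT = 2.34 × 4.798 = 11.2 K.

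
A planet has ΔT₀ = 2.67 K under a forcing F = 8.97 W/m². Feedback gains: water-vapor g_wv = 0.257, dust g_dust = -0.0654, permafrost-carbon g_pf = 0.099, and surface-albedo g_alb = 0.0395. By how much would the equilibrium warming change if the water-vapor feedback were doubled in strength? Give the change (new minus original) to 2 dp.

Original: g = 0.3301, ΔT = 2.67/(1−0.3301) = 3.9857 K.
With doubled water-vapor: g' = 0.5871, ΔT' = 2.67/(1−0.5871) = 6.4665 K.
Change = 6.4665 − 3.9857 = 2.48 K.

2.48 K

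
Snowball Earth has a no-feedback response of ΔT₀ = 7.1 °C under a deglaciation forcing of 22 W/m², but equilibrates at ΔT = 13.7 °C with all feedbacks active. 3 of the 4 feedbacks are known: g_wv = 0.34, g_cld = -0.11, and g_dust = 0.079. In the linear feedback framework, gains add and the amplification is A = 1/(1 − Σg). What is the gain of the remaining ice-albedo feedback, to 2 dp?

Amplification A = ΔT/ΔT₀ = 13.7/7.1 = 1.93.
Total gain g = 1 − 1/A = 1 − 1/1.93 = 0.4819.
Known gains sum to 0.34 − 0.11 + 0.079 = 0.309.
g_ice = 0.4819 − 0.309 = 0.17.

0.17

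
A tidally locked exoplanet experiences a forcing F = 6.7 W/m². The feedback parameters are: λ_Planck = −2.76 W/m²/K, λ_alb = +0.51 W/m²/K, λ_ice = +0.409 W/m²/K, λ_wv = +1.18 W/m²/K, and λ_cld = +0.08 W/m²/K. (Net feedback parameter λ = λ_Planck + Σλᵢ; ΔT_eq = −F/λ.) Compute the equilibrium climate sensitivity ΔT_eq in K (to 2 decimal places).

11.53 K

Net feedback parameter λ = (−2.76) + (+0.51) + (+0.409) + (+1.18) + (+0.08) = -0.581 W/m²/K.
ΔT = −F/λ = −6.7/(-0.581) = 11.53 K.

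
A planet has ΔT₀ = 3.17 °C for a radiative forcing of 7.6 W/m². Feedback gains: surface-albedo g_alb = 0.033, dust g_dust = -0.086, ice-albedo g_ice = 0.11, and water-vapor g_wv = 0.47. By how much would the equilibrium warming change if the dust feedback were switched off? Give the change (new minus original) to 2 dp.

1.49 °C

Original: g = 0.527, ΔT = 3.17/(1−0.527) = 6.7019 °C.
Without dust: g' = 0.613, ΔT' = 3.17/(1−0.613) = 8.1912 °C.
Change = 8.1912 − 6.7019 = 1.49 °C.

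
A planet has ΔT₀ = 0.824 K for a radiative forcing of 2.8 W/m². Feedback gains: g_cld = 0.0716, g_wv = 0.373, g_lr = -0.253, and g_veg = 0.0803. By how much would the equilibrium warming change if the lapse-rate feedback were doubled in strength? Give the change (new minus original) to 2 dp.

Original: g = 0.2719, ΔT = 0.824/(1−0.2719) = 1.1317 K.
With doubled lapse-rate: g' = 0.0189, ΔT' = 0.824/(1−0.0189) = 0.8399 K.
Change = 0.8399 − 1.1317 = -0.29 K.

-0.29 K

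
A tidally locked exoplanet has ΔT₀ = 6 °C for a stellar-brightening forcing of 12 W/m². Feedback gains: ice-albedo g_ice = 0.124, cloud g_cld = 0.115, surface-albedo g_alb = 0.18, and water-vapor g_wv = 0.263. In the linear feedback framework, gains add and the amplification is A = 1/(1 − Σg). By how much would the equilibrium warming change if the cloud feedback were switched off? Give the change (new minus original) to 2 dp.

-5.01 °C

Original: g = 0.682, ΔT = 6/(1−0.682) = 18.8679 °C.
Without cloud: g' = 0.567, ΔT' = 6/(1−0.567) = 13.8568 °C.
Change = 13.8568 − 18.8679 = -5.01 °C.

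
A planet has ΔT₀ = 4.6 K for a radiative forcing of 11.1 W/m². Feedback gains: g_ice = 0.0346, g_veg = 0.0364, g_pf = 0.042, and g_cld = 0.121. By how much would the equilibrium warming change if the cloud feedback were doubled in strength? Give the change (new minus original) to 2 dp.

Original: g = 0.234, ΔT = 4.6/(1−0.234) = 6.0052 K.
With doubled cloud: g' = 0.355, ΔT' = 4.6/(1−0.355) = 7.1318 K.
Change = 7.1318 − 6.0052 = 1.13 K.

1.13 K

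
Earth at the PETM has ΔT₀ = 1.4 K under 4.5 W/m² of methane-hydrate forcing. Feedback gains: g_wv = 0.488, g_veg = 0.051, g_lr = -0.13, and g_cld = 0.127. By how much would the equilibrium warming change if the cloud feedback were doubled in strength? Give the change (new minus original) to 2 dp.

Original: g = 0.536, ΔT = 1.4/(1−0.536) = 3.0172 K.
With doubled cloud: g' = 0.663, ΔT' = 1.4/(1−0.663) = 4.1543 K.
Change = 4.1543 − 3.0172 = 1.14 K.

1.14 K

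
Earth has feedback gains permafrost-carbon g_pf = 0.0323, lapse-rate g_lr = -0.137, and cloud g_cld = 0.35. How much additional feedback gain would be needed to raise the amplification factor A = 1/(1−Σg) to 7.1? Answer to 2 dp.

Current total gain = 0.2453.
Target gain for A = 7.1: g* = 1 − 1/7.1 = 0.8592.
Additional gain needed = 0.8592 − 0.2453 = 0.61.

0.61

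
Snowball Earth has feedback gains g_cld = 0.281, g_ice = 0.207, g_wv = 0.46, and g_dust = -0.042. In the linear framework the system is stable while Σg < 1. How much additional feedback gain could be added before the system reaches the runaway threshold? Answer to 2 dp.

Current total gain = 0.281 + 0.207 + 0.46 − 0.042 = 0.906.
Margin to runaway = 1 − 0.906 = 0.09.

0.09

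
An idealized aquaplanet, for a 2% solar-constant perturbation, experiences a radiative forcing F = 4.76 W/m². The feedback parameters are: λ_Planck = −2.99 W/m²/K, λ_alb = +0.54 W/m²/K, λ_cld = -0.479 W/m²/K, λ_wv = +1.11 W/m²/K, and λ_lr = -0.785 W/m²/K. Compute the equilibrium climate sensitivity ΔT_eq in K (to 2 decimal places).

1.83 K

Net feedback parameter λ = (−2.99) + (+0.54) + (-0.479) + (+1.11) + (-0.785) = -2.604 W/m²/K.
ΔT = −F/λ = −4.76/(-2.604) = 1.83 K.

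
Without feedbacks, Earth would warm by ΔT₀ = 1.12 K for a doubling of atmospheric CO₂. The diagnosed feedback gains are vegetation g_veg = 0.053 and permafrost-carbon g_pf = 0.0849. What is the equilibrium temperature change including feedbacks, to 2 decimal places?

1.30 K

Total gain g = 0.053 + 0.0849 = 0.1379.
Amplification A = 1/(1 − 0.1379) = 1.16.
ΔT = 1.12 × 1.16 = 1.30 K.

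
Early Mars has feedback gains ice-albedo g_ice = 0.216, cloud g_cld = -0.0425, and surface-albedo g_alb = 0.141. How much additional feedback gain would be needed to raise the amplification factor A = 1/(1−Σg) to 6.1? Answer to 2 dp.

Current total gain = 0.3145.
Target gain for A = 6.1: g* = 1 − 1/6.1 = 0.8361.
Additional gain needed = 0.8361 − 0.3145 = 0.52.

0.52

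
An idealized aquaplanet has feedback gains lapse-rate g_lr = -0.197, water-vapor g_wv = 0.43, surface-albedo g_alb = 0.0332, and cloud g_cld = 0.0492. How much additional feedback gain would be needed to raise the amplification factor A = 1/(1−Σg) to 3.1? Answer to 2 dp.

0.36

Current total gain = 0.3154.
Target gain for A = 3.1: g* = 1 − 1/3.1 = 0.6774.
Additional gain needed = 0.6774 − 0.3154 = 0.36.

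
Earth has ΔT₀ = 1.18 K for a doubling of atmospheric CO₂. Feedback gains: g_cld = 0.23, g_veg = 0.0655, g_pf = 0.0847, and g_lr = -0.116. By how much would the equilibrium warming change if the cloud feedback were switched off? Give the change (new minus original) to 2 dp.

-0.38 K

Original: g = 0.2642, ΔT = 1.18/(1−0.2642) = 1.6037 K.
Without cloud: g' = 0.0342, ΔT' = 1.18/(1−0.0342) = 1.2218 K.
Change = 1.2218 − 1.6037 = -0.38 K.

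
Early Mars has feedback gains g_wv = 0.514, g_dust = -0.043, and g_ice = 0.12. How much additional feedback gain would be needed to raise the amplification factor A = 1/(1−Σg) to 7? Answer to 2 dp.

0.27

Current total gain = 0.591.
Target gain for A = 7: g* = 1 − 1/7 = 0.8571.
Additional gain needed = 0.8571 − 0.591 = 0.27.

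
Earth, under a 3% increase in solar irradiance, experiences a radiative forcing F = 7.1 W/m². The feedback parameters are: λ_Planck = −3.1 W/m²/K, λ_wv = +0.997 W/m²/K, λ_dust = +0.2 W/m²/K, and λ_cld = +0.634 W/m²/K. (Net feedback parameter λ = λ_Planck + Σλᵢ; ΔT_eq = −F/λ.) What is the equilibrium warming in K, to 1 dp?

5.6 K

Net feedback parameter λ = (−3.1) + (+0.997) + (+0.2) + (+0.634) = -1.269 W/m²/K.
ΔT = −F/λ = −7.1/(-1.269) = 5.6 K.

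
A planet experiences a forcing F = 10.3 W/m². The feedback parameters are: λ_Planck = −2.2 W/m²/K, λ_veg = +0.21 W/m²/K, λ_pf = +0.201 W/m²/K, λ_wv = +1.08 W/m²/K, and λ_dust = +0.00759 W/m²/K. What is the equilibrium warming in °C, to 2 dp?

14.68 °C

Net feedback parameter λ = (−2.2) + (+0.21) + (+0.201) + (+1.08) + (+0.00759) = -0.70141 W/m²/K.
ΔT = −F/λ = −10.3/(-0.70141) = 14.68 °C.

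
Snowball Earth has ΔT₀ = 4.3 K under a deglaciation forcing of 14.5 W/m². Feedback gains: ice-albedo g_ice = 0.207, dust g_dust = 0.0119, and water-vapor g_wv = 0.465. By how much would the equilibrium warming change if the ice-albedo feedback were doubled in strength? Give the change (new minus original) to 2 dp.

Original: g = 0.6839, ΔT = 4.3/(1−0.6839) = 13.6033 K.
With doubled ice-albedo: g' = 0.8909, ΔT' = 4.3/(1−0.8909) = 39.4134 K.
Change = 39.4134 − 13.6033 = 25.81 K.

25.81 K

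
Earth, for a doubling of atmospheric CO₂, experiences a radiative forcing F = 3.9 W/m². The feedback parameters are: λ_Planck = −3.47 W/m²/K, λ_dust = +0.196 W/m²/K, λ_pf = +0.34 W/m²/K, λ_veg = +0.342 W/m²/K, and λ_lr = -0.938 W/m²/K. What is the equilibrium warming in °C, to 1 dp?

1.1 °C

Net feedback parameter λ = (−3.47) + (+0.196) + (+0.34) + (+0.342) + (-0.938) = -3.53 W/m²/K.
ΔT = −F/λ = −3.9/(-3.53) = 1.1 °C.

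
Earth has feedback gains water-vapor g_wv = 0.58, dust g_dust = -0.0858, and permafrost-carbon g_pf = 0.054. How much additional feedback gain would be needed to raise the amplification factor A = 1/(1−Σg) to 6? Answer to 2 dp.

Current total gain = 0.5482.
Target gain for A = 6: g* = 1 − 1/6 = 0.8333.
Additional gain needed = 0.8333 − 0.5482 = 0.29.

0.29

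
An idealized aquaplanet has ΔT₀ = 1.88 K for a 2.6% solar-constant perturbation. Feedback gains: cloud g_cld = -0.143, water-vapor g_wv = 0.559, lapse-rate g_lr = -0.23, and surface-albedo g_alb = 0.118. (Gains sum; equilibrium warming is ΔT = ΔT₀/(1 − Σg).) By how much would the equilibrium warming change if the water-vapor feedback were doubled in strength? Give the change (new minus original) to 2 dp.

Original: g = 0.304, ΔT = 1.88/(1−0.304) = 2.7011 K.
With doubled water-vapor: g' = 0.863, ΔT' = 1.88/(1−0.863) = 13.7226 K.
Change = 13.7226 − 2.7011 = 11.02 K.

11.02 K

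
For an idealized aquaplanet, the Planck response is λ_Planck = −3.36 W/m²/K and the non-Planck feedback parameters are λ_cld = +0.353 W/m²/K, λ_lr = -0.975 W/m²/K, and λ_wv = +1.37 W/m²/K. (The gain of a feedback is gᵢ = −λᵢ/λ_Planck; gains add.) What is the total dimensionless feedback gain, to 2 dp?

Convert to gains: g_cld = 0.353/3.36 = 0.1051; g_lr = -0.975/3.36 = -0.2902; g_wv = 1.37/3.36 = 0.4077.
Total gain g = 0.2226.

0.22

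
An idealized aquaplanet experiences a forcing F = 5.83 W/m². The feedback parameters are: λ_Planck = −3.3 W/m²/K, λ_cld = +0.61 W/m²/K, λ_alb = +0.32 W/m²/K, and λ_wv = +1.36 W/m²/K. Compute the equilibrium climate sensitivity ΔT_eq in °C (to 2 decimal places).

Net feedback parameter λ = (−3.3) + (+0.61) + (+0.32) + (+1.36) = -1.01 W/m²/K.
ΔT = −F/λ = −5.83/(-1.01) = 5.77 °C.

5.77 °C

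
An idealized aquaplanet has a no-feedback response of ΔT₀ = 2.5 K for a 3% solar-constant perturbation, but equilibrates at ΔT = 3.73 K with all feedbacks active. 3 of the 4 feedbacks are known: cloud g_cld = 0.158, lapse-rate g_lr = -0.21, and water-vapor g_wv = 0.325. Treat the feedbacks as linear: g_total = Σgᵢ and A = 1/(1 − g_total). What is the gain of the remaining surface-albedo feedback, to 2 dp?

0.06

Amplification A = ΔT/ΔT₀ = 3.73/2.5 = 1.492.
Total gain g = 1 − 1/A = 1 − 1/1.492 = 0.3298.
Known gains sum to 0.158 − 0.21 + 0.325 = 0.273.
g_alb = 0.3298 − 0.273 = 0.06.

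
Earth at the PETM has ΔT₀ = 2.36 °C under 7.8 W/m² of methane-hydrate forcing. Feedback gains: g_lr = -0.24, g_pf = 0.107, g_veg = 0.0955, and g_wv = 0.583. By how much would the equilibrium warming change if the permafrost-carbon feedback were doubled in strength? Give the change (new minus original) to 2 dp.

Original: g = 0.5455, ΔT = 2.36/(1−0.5455) = 5.1925 °C.
With doubled permafrost-carbon: g' = 0.6525, ΔT' = 2.36/(1−0.6525) = 6.7914 °C.
Change = 6.7914 − 5.1925 = 1.60 °C.

1.60 °C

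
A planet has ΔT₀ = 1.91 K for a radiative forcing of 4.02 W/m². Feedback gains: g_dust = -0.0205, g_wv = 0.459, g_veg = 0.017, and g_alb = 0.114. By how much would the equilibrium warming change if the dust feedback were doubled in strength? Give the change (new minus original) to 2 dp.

Original: g = 0.5695, ΔT = 1.91/(1−0.5695) = 4.4367 K.
With doubled dust: g' = 0.549, ΔT' = 1.91/(1−0.549) = 4.2350 K.
Change = 4.2350 − 4.4367 = -0.20 K.

-0.20 K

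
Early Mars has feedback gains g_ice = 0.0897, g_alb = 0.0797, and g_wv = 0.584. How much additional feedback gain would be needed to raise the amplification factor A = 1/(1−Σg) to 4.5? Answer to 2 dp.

Current total gain = 0.7534.
Target gain for A = 4.5: g* = 1 − 1/4.5 = 0.7778.
Additional gain needed = 0.7778 − 0.7534 = 0.02.

0.02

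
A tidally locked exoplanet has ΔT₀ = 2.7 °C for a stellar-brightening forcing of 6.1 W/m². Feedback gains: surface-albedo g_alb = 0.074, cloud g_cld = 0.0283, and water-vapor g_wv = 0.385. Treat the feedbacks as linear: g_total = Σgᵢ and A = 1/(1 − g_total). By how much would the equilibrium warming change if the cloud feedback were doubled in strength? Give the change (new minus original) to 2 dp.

0.31 °C

Original: g = 0.4873, ΔT = 2.7/(1−0.4873) = 5.2662 °C.
With doubled cloud: g' = 0.5156, ΔT' = 2.7/(1−0.5156) = 5.5739 °C.
Change = 5.5739 − 5.2662 = 0.31 °C.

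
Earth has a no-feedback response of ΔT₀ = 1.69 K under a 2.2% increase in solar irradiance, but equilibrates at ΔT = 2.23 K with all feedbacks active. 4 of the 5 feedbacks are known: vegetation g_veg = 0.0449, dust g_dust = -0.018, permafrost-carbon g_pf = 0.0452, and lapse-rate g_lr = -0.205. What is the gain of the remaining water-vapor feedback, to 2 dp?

Amplification A = ΔT/ΔT₀ = 2.23/1.69 = 1.32.
Total gain g = 1 − 1/A = 1 − 1/1.32 = 0.2424.
Known gains sum to 0.0449 − 0.018 + 0.0452 − 0.205 = -0.1329.
g_wv = 0.2424 + 0.1329 = 0.38.

0.38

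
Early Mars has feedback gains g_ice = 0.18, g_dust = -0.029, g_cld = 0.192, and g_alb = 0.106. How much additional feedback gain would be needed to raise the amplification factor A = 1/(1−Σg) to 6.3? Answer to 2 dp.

0.39

Current total gain = 0.449.
Target gain for A = 6.3: g* = 1 − 1/6.3 = 0.8413.
Additional gain needed = 0.8413 − 0.449 = 0.39.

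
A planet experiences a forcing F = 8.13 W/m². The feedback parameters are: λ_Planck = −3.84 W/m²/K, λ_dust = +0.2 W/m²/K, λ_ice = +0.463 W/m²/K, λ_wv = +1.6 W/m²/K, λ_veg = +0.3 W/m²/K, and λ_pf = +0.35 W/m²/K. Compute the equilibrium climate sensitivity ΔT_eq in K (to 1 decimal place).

Net feedback parameter λ = (−3.84) + (+0.2) + (+0.463) + (+1.6) + (+0.3) + (+0.35) = -0.927 W/m²/K.
ΔT = −F/λ = −8.13/(-0.927) = 8.8 K.

8.8 K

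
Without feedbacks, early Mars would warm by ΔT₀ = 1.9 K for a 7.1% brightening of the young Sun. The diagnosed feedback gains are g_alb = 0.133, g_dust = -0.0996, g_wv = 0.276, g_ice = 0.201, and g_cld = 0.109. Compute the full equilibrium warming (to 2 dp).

Total gain g = 0.133 − 0.0996 + 0.276 + 0.201 + 0.109 = 0.6194.
Amplification A = 1/(1 − 0.6194) = 2.627.
ΔT = 1.9 × 2.627 = 4.99 K.

4.99 K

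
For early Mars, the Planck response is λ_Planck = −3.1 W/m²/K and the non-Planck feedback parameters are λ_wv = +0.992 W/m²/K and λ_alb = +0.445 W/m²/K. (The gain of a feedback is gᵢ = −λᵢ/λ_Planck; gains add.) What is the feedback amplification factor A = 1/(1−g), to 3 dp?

1.864

Convert to gains: g_wv = 0.992/3.1 = 0.32; g_alb = 0.445/3.1 = 0.1435.
Total gain g = 0.4635.
A = 1/(1 − 0.4635) = 1.864.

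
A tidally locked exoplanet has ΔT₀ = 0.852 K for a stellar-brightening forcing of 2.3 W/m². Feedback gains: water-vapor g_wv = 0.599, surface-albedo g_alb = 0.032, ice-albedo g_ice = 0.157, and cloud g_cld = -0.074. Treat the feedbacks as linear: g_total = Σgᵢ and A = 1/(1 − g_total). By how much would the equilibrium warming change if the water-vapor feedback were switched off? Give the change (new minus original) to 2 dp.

Original: g = 0.714, ΔT = 0.852/(1−0.714) = 2.9790 K.
Without water-vapor: g' = 0.115, ΔT' = 0.852/(1−0.115) = 0.9627 K.
Change = 0.9627 − 2.9790 = -2.02 K.

-2.02 K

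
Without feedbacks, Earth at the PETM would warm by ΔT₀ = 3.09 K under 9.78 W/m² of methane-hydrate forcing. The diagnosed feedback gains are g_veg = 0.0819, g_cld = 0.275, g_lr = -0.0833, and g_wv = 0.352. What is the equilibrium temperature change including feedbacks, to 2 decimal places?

8.25 K

Total gain g = 0.0819 + 0.275 − 0.0833 + 0.352 = 0.6256.
Amplification A = 1/(1 − 0.6256) = 2.671.
ΔT = 3.09 × 2.671 = 8.25 K.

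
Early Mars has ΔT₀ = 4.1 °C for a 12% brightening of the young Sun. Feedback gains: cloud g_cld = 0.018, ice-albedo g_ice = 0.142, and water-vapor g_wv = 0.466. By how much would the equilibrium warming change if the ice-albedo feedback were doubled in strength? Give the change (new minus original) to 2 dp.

Original: g = 0.626, ΔT = 4.1/(1−0.626) = 10.9626 °C.
With doubled ice-albedo: g' = 0.768, ΔT' = 4.1/(1−0.768) = 17.6724 °C.
Change = 17.6724 − 10.9626 = 6.71 °C.

6.71 °C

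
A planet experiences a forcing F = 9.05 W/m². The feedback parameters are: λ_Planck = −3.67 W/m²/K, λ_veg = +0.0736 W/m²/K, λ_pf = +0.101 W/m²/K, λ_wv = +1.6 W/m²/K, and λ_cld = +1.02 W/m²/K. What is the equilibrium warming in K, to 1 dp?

10.3 K

Net feedback parameter λ = (−3.67) + (+0.0736) + (+0.101) + (+1.6) + (+1.02) = -0.8754 W/m²/K.
ΔT = −F/λ = −9.05/(-0.8754) = 10.3 K.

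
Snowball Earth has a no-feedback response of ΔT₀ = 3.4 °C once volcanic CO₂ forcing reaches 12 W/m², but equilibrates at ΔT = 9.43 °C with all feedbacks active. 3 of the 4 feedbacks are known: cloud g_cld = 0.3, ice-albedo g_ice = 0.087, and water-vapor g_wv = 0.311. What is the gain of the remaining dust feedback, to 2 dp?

-0.06

Amplification A = ΔT/ΔT₀ = 9.43/3.4 = 2.774.
Total gain g = 1 − 1/A = 1 − 1/2.774 = 0.6395.
Known gains sum to 0.3 + 0.087 + 0.311 = 0.698.
g_dust = 0.6395 − 0.698 = -0.06.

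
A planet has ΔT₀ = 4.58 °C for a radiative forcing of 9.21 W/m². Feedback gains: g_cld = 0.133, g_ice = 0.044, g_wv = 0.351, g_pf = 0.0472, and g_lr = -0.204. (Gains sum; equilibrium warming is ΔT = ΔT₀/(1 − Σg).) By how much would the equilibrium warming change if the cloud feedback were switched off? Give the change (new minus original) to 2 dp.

Original: g = 0.3712, ΔT = 4.58/(1−0.3712) = 7.2837 °C.
Without cloud: g' = 0.2382, ΔT' = 4.58/(1−0.2382) = 6.0121 °C.
Change = 6.0121 − 7.2837 = -1.27 °C.

-1.27 °C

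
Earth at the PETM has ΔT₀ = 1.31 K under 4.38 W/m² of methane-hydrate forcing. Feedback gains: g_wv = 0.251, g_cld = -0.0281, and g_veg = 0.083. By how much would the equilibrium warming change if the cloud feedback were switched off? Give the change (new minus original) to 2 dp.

Original: g = 0.3059, ΔT = 1.31/(1−0.3059) = 1.8873 K.
Without cloud: g' = 0.334, ΔT' = 1.31/(1−0.334) = 1.9670 K.
Change = 1.9670 − 1.8873 = 0.08 K.

0.08 K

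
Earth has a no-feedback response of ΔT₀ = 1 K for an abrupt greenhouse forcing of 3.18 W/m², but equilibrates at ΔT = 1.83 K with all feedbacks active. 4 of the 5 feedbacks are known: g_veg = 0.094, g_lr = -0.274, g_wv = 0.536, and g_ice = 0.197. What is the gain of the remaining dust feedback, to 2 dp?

-0.10

Amplification A = ΔT/ΔT₀ = 1.83/1 = 1.83.
Total gain g = 1 − 1/A = 1 − 1/1.83 = 0.4536.
Known gains sum to 0.094 − 0.274 + 0.536 + 0.197 = 0.553.
g_dust = 0.4536 − 0.553 = -0.10.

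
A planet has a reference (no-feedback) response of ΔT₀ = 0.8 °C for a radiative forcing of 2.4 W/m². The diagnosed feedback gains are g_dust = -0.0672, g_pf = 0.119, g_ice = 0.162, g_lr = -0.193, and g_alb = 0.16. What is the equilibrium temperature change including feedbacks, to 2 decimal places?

0.98 °C

Total gain g = -0.0672 + 0.119 + 0.162 − 0.193 + 0.16 = 0.1808.
Amplification A = 1/(1 − 0.1808) = 1.221.
ΔT = 0.8 × 1.221 = 0.98 °C.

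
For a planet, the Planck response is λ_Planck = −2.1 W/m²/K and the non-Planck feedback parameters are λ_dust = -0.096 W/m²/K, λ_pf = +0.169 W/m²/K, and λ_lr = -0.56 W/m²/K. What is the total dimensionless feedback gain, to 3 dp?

Convert to gains: g_dust = -0.096/2.1 = -0.04571; g_pf = 0.169/2.1 = 0.08048; g_lr = -0.56/2.1 = -0.2667.
Total gain g = -0.23193.

-0.232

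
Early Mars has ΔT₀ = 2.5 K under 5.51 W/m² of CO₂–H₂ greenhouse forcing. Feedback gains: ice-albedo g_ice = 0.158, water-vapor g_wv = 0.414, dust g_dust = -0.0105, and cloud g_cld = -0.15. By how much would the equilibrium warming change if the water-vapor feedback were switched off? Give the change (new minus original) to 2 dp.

Original: g = 0.4115, ΔT = 2.5/(1−0.4115) = 4.2481 K.
Without water-vapor: g' = -0.0025, ΔT' = 2.5/(1+0.0025) = 2.4938 K.
Change = 2.4938 − 4.2481 = -1.75 K.

-1.75 K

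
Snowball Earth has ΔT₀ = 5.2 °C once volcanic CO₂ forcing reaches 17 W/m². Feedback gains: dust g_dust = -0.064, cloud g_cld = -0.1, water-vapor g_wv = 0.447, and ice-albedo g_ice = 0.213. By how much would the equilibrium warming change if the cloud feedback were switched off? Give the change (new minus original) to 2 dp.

2.55 °C

Original: g = 0.496, ΔT = 5.2/(1−0.496) = 10.3175 °C.
Without cloud: g' = 0.596, ΔT' = 5.2/(1−0.596) = 12.8713 °C.
Change = 12.8713 − 10.3175 = 2.55 °C.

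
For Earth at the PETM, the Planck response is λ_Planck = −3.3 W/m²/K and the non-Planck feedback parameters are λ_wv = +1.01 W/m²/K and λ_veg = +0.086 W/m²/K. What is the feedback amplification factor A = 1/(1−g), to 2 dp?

Convert to gains: g_wv = 1.01/3.3 = 0.3061; g_veg = 0.086/3.3 = 0.02606.
Total gain g = 0.33216.
A = 1/(1 − 0.33216) = 1.50.

1.50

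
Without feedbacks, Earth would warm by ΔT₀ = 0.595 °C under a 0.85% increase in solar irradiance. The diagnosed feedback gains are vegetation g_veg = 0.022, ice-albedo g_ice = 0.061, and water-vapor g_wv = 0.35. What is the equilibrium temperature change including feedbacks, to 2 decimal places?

1.05 °C

Total gain g = 0.022 + 0.061 + 0.35 = 0.433.
Amplification A = 1/(1 − 0.433) = 1.764.
ΔT = 0.595 × 1.764 = 1.05 °C.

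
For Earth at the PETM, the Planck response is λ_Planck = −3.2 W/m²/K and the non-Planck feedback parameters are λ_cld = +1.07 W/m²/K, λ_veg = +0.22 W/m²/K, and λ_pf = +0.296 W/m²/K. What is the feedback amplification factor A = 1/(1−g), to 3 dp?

Convert to gains: g_cld = 1.07/3.2 = 0.3344; g_veg = 0.22/3.2 = 0.06875; g_pf = 0.296/3.2 = 0.0925.
Total gain g = 0.49565.
A = 1/(1 − 0.49565) = 1.983.

1.983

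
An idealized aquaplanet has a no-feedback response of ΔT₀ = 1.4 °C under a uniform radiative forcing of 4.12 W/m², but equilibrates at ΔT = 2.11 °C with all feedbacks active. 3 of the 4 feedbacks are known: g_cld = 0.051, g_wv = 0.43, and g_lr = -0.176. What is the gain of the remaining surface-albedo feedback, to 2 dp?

0.03

Amplification A = ΔT/ΔT₀ = 2.11/1.4 = 1.507.
Total gain g = 1 − 1/A = 1 − 1/1.507 = 0.3364.
Known gains sum to 0.051 + 0.43 − 0.176 = 0.305.
g_alb = 0.3364 − 0.305 = 0.03.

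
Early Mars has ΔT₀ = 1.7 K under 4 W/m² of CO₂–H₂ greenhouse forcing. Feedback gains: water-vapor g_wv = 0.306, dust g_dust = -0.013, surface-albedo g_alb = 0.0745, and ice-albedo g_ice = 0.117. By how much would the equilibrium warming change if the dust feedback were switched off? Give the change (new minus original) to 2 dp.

0.09 K

Original: g = 0.4845, ΔT = 1.7/(1−0.4845) = 3.2978 K.
Without dust: g' = 0.4975, ΔT' = 1.7/(1−0.4975) = 3.3831 K.
Change = 3.3831 − 3.2978 = 0.09 K.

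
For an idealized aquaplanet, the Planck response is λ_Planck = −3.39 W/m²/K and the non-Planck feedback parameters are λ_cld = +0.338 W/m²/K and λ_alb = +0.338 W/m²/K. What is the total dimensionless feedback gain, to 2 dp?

Convert to gains: g_cld = 0.338/3.39 = 0.09971; g_alb = 0.338/3.39 = 0.09971.
Total gain g = 0.19942.

0.20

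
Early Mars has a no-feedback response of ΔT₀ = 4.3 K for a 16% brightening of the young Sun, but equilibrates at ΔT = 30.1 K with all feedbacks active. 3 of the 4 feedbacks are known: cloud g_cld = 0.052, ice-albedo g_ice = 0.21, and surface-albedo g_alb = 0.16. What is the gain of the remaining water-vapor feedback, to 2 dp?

Amplification A = ΔT/ΔT₀ = 30.1/4.3 = 7.
Total gain g = 1 − 1/A = 1 − 1/7 = 0.8571.
Known gains sum to 0.052 + 0.21 + 0.16 = 0.422.
g_wv = 0.8571 − 0.422 = 0.44.

0.44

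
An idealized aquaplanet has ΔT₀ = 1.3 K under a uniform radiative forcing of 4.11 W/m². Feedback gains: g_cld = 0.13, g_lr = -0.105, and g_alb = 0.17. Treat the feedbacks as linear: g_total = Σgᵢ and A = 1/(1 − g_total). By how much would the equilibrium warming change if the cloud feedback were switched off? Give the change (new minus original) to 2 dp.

-0.22 K

Original: g = 0.195, ΔT = 1.3/(1−0.195) = 1.6149 K.
Without cloud: g' = 0.065, ΔT' = 1.3/(1−0.065) = 1.3904 K.
Change = 1.3904 − 1.6149 = -0.22 K.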